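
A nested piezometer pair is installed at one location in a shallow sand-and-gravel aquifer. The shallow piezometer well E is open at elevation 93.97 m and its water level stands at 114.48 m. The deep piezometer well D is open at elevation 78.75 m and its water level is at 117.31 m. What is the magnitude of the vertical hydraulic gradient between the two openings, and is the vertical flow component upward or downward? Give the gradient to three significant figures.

|i_v| ≈ 0.186; vertical flow is upward

Total head at well E: h = 114.48 m (water level in the standpipe).
Total head at well D: h = 117.31 m.
Δh = h(well E) − h(well D) = 114.48 − 117.31 = -2.83 m.
Vertical separation Δz = 93.97 − 78.75 = 15.22 m.
|i_v| = |Δh| / Δz = 2.83 / 15.22 = 0.186.
Head is higher in the deep piezometer, so vertical flow is upward (discharge condition).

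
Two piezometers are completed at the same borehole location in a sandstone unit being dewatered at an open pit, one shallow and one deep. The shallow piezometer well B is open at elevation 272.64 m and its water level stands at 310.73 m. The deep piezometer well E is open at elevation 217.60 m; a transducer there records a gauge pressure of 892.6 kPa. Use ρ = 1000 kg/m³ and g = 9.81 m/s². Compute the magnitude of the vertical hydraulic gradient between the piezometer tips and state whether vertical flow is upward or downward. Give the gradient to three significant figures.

Total head at well B: h = 310.73 m (water level in the standpipe).
Pressure head at well E: ψ = P/(ρg) = 892.6×1000 / (1000 × 9.81) = 90.99 m.
Total head at well E: h = z + ψ = 217.60 + 90.99 = 308.59 m.
Δh = h(well B) − h(well E) = 310.73 − 308.59 = 2.14 m.
Vertical separation Δz = 272.64 − 217.60 = 55.04 m.
|i_v| = |Δh| / Δz = 2.14 / 55.04 = 0.0389.
Head is higher in the shallow piezometer, so vertical flow is downward (recharge condition).

|i_v| ≈ 0.0389; vertical flow is downward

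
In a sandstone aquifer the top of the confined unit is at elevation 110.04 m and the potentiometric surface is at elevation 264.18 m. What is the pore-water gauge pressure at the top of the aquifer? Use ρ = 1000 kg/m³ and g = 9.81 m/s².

P ≈ 1510 kPa

Pressure head at the aquifer top: ψ = h − z = 264.18 − 110.04 = 154.14 m.
P = ρgψ = 1000 × 9.81 × 154.14 = 1512113 Pa ≈ 1510 kPa.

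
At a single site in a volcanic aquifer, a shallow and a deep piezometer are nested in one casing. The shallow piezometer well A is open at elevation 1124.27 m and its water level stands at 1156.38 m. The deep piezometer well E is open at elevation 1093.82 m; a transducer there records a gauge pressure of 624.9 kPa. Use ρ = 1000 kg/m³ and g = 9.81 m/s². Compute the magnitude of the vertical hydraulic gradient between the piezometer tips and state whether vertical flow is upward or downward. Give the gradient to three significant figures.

|i_v| ≈ 0.0374; vertical flow is upward

Total head at well A: h = 1156.38 m (water level in the standpipe).
Pressure head at well E: ψ = P/(ρg) = 624.9×1000 / (1000 × 9.81) = 63.70 m.
Total head at well E: h = z + ψ = 1093.82 + 63.70 = 1157.52 m.
Δh = h(well A) − h(well E) = 1156.38 − 1157.52 = -1.14 m.
Vertical separation Δz = 1124.27 − 1093.82 = 30.45 m.
|i_v| = |Δh| / Δz = 1.14 / 30.45 = 0.0374.
Head is higher in the deep piezometer, so vertical flow is upward (discharge condition).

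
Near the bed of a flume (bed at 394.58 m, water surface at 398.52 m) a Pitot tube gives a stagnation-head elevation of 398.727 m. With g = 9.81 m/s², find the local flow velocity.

v ≈ 2.02 m/s

Near the bed, under hydrostatic conditions, the piezometric head (z + ψ) equals the free-surface elevation, 398.52 m.
Velocity head = total − piezometric = 398.727 − 398.52 = 0.207 m.
v = √(2g·h_v) = √(2 × 9.81 × 0.207) = 2.02 m/s.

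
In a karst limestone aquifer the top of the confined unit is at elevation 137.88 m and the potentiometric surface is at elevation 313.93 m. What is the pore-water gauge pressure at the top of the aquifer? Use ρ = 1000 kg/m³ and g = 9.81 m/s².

P ≈ 1730 kPa

Pressure head at the aquifer top: ψ = h − z = 313.93 − 137.88 = 176.05 m.
P = ρgψ = 1000 × 9.81 × 176.05 = 1727050 Pa ≈ 1730 kPa.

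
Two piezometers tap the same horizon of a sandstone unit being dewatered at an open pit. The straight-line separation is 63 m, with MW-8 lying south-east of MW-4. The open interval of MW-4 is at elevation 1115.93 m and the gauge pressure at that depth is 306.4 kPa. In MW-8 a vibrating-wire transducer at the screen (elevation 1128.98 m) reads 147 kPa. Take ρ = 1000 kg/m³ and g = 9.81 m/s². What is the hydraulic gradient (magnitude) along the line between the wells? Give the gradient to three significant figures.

i ≈ 0.0508

Pressure head at MW-4: ψ = P/(ρg) = 306.4×1000 / (1000 × 9.81) = 31.23 m.
Total head at MW-4: h = z + ψ = 1115.93 + 31.23 = 1147.16 m.
Pressure head at MW-8: ψ = P/(ρg) = 147×1000 / (1000 × 9.81) = 14.98 m.
Total head at MW-8: h = z + ψ = 1128.98 + 14.98 = 1143.96 m.
Head difference: h(MW-4) − h(MW-8) = 1147.16 − 1143.96 = 3.20 m.
Hydraulic gradient: i = |Δh| / L = 3.20 / 63 = 0.0508.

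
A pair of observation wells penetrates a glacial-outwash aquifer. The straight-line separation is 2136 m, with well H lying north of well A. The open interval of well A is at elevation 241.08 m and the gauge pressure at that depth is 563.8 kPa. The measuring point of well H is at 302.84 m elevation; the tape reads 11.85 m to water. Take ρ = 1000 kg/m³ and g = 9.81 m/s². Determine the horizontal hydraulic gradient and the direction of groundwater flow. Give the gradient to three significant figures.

Pressure head at well A: ψ = P/(ρg) = 563.8×1000 / (1000 × 9.81) = 57.47 m.
Total head at well A: h = z + ψ = 241.08 + 57.47 = 298.55 m.
Total head at well H: h = 302.84 − 11.85 = 290.99 m.
Head difference: h(well A) − h(well H) = 298.55 − 290.99 = 7.56 m.
Hydraulic gradient: i = |Δh| / L = 7.56 / 2136 = 0.00354.
Flow is from higher to lower head: from well A toward well H, i.e. toward the north.

i ≈ 0.00354; groundwater flows toward the north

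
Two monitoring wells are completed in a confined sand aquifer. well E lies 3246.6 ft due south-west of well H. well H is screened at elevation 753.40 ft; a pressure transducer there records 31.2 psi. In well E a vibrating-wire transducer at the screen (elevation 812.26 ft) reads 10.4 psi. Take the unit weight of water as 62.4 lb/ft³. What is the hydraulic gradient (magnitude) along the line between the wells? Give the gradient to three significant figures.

i ≈ 0.00335

Pressure head at well H: ψ = 144·P/γ = 144 × 31.2 / 62.4 = 72.00 ft.
Total head at well H: h = z + ψ = 753.40 + 72.00 = 825.40 ft.
Pressure head at well E: ψ = 144·P/γ = 144 × 10.4 / 62.4 = 24.00 ft.
Total head at well E: h = z + ψ = 812.26 + 24.00 = 836.26 ft.
Head difference: h(well H) − h(well E) = 825.40 − 836.26 = -10.86 ft.
Hydraulic gradient: i = |Δh| / L = 10.86 / 3246.6 = 0.00335.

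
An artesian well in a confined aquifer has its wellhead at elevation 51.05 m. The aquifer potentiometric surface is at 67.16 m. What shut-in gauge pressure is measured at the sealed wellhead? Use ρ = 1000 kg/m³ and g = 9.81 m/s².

P ≈ 158 kPa

Head above the cap: Δh = 67.16 − 51.05 = 16.11 m.
P = ρgΔh = 1000 × 9.81 × 16.11 = 158039 Pa ≈ 158 kPa.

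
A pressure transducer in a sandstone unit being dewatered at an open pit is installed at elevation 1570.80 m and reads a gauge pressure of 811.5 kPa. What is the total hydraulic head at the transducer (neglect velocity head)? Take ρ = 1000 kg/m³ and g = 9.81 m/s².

h ≈ 1653.52 m

ψ = P/(ρg) = 811.5×1000 / (1000 × 9.81) = 82.72 m.
h = z + ψ = 1570.80 + 82.72 = 1653.52 m.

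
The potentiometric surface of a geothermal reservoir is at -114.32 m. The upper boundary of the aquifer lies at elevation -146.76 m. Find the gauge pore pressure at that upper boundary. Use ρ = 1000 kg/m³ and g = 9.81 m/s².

Pressure head at the aquifer top: ψ = h − z = -114.32 − (-146.76) = 32.44 m.
P = ρgψ = 1000 × 9.81 × 32.44 = 318236 Pa ≈ 318 kPa.

P ≈ 318 kPa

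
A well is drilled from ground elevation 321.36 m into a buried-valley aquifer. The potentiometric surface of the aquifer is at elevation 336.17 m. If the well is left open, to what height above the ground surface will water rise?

Water rises to the potentiometric surface, so the rise above ground = 336.17 − 321.36 = 14.81 m.

≈ 14.81 m above ground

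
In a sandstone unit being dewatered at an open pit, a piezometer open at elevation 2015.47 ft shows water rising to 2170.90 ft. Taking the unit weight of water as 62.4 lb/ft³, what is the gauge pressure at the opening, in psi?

P ≈ 67.4 psi

Pressure head ψ = h − z = 2170.90 − 2015.47 = 155.43 ft.
P = γ·ψ / 144 = 62.4 × 155.43 / 144 = 67.4 psi.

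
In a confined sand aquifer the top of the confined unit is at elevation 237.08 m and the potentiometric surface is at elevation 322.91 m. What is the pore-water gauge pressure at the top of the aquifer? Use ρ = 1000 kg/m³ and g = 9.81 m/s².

Pressure head at the aquifer top: ψ = h − z = 322.91 − 237.08 = 85.83 m.
P = ρgψ = 1000 × 9.81 × 85.83 = 841992 Pa ≈ 842 kPa.

P ≈ 842 kPa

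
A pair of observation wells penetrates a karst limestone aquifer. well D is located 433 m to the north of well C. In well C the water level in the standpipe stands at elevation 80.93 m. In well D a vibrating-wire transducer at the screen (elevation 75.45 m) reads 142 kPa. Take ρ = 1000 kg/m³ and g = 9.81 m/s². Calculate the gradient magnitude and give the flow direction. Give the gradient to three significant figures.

Total head at well C: h = 80.93 m (water level in the piezometer is the total head).
Pressure head at well D: ψ = P/(ρg) = 142×1000 / (1000 × 9.81) = 14.48 m.
Total head at well D: h = z + ψ = 75.45 + 14.48 = 89.93 m.
Head difference: h(well C) − h(well D) = 80.93 − 89.93 = -9.00 m.
Hydraulic gradient: i = |Δh| / L = 9.00 / 433 = 0.0208.
Flow is from higher to lower head: from well D toward well C, i.e. toward the south.

i ≈ 0.0208; groundwater flows toward the south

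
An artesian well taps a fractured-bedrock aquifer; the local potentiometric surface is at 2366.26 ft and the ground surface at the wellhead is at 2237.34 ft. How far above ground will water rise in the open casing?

Water rises to the potentiometric surface, so the rise above ground = 2366.26 − 2237.34 = 128.92 ft.

≈ 128.92 ft above ground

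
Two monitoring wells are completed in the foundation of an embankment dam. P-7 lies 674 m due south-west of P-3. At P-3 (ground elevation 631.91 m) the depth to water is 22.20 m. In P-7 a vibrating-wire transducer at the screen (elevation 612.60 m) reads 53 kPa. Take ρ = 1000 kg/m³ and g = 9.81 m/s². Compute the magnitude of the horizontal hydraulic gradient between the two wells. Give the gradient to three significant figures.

Total head at P-3: h = 631.91 − 22.20 = 609.71 m.
Pressure head at P-7: ψ = P/(ρg) = 53×1000 / (1000 × 9.81) = 5.40 m.
Total head at P-7: h = z + ψ = 612.60 + 5.40 = 618.00 m.
Head difference: h(P-3) − h(P-7) = 609.71 − 618.00 = -8.29 m.
Hydraulic gradient: i = |Δh| / L = 8.29 / 674 = 0.0123.

i ≈ 0.0123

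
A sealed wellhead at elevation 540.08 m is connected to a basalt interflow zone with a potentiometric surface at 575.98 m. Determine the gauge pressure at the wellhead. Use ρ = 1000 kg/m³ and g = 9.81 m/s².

P ≈ 352 kPa

Head above the cap: Δh = 575.98 − 540.08 = 35.90 m.
P = ρgΔh = 1000 × 9.81 × 35.90 = 352179 Pa ≈ 352 kPa.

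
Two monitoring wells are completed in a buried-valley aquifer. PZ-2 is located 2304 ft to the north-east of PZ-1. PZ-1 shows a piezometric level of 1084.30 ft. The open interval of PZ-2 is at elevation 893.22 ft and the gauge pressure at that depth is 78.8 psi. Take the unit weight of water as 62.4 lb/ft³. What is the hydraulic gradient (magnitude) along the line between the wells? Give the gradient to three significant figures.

i ≈ 0.00401

Total head at PZ-1: h = 1084.30 ft (water level in the piezometer is the total head).
Pressure head at PZ-2: ψ = 144·P/γ = 144 × 78.8 / 62.4 = 181.85 ft.
Total head at PZ-2: h = z + ψ = 893.22 + 181.85 = 1075.07 ft.
Head difference: h(PZ-1) − h(PZ-2) = 1084.30 − 1075.07 = 9.23 ft.
Hydraulic gradient: i = |Δh| / L = 9.23 / 2304 = 0.00401.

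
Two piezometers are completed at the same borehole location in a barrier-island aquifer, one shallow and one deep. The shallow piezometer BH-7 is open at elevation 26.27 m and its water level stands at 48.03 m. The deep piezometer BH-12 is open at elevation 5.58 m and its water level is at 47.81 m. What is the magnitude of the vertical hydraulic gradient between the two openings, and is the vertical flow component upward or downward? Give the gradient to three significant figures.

Total head at BH-7: h = 48.03 m (water level in the standpipe).
Total head at BH-12: h = 47.81 m.
Δh = h(BH-7) − h(BH-12) = 48.03 − 47.81 = 0.22 m.
Vertical separation Δz = 26.27 − 5.58 = 20.69 m.
|i_v| = |Δh| / Δz = 0.22 / 20.69 = 0.0106.
Head is higher in the shallow piezometer, so vertical flow is downward (recharge condition).

|i_v| ≈ 0.0106; vertical flow is downward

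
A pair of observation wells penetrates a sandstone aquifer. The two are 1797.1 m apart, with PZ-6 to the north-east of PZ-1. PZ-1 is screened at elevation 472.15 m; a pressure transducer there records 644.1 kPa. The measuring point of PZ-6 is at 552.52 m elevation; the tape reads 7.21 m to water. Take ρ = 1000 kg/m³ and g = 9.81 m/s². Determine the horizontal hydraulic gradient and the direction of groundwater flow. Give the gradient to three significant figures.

Pressure head at PZ-1: ψ = P/(ρg) = 644.1×1000 / (1000 × 9.81) = 65.66 m.
Total head at PZ-1: h = z + ψ = 472.15 + 65.66 = 537.81 m.
Total head at PZ-6: h = 552.52 − 7.21 = 545.31 m.
Head difference: h(PZ-1) − h(PZ-6) = 537.81 − 545.31 = -7.50 m.
Hydraulic gradient: i = |Δh| / L = 7.50 / 1797.1 = 0.00417.
Flow is from higher to lower head: from PZ-6 toward PZ-1, i.e. toward the south-west.

i ≈ 0.00417; groundwater flows toward the south-west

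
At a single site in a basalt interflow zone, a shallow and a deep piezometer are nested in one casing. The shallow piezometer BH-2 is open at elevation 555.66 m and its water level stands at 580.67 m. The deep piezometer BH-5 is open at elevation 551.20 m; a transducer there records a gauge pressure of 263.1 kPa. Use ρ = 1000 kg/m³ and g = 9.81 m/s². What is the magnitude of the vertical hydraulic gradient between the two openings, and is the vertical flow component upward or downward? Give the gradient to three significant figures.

Total head at BH-2: h = 580.67 m (water level in the standpipe).
Pressure head at BH-5: ψ = P/(ρg) = 263.1×1000 / (1000 × 9.81) = 26.82 m.
Total head at BH-5: h = z + ψ = 551.20 + 26.82 = 578.02 m.
Δh = h(BH-2) − h(BH-5) = 580.67 − 578.02 = 2.65 m.
Vertical separation Δz = 555.66 − 551.20 = 4.46 m.
|i_v| = |Δh| / Δz = 2.65 / 4.46 = 0.594.
Head is higher in the shallow piezometer, so vertical flow is downward (recharge condition).

|i_v| ≈ 0.594; vertical flow is downward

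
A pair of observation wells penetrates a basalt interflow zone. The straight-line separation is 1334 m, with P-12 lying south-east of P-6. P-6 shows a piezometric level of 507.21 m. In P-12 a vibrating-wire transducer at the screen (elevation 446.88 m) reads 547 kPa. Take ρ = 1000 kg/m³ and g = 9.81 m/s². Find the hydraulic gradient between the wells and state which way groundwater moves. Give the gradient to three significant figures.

Total head at P-6: h = 507.21 m (water level in the piezometer is the total head).
Pressure head at P-12: ψ = P/(ρg) = 547×1000 / (1000 × 9.81) = 55.76 m.
Total head at P-12: h = z + ψ = 446.88 + 55.76 = 502.64 m.
Head difference: h(P-6) − h(P-12) = 507.21 − 502.64 = 4.57 m.
Hydraulic gradient: i = |Δh| / L = 4.57 / 1334 = 0.00343.
Flow is from higher to lower head: from P-6 toward P-12, i.e. toward the south-east.

i ≈ 0.00343; groundwater flows toward the south-east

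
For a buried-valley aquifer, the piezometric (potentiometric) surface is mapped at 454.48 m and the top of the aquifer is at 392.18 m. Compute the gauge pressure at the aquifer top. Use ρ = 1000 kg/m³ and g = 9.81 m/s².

P ≈ 611 kPa

Pressure head at the aquifer top: ψ = h − z = 454.48 − 392.18 = 62.30 m.
P = ρgψ = 1000 × 9.81 × 62.30 = 611163 Pa ≈ 611 kPa.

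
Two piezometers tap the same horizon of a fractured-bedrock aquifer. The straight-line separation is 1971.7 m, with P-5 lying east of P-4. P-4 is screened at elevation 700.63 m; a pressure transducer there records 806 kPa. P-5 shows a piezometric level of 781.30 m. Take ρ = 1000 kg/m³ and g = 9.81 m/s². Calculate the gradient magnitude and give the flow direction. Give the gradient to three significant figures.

Pressure head at P-4: ψ = P/(ρg) = 806×1000 / (1000 × 9.81) = 82.16 m.
Total head at P-4: h = z + ψ = 700.63 + 82.16 = 782.79 m.
Total head at P-5: h = 781.30 m (water level in the piezometer is the total head).
Head difference: h(P-4) − h(P-5) = 782.79 − 781.30 = 1.49 m.
Hydraulic gradient: i = |Δh| / L = 1.49 / 1971.7 = 0.000756.
Flow is from higher to lower head: from P-4 toward P-5, i.e. toward the east.

i ≈ 0.000756; groundwater flows toward the east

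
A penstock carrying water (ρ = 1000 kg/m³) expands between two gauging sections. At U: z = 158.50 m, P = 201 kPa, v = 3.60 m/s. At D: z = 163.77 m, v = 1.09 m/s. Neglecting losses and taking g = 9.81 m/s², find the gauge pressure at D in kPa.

P₂ ≈ 155 kPa

Pressure head at U: ψ₁ = P₁/(ρg) = 201×1000 / (1000 × 9.81) = 20.49 m.
Velocity heads: v₁²/2g = 3.60²/19.62 = 0.661 m; v₂²/2g = 1.09²/19.62 = 0.061 m.
Total head H = z₁ + ψ₁ + v₁²/2g = 158.50 + 20.49 + 0.661 = 179.65 m.
ψ₂ = H − z₂ − v₂²/2g = 179.65 − 163.77 − 0.061 = 15.82 m.
P₂ = ρgψ₂ = 1000 × 9.81 × 15.82 ≈ 155 kPa.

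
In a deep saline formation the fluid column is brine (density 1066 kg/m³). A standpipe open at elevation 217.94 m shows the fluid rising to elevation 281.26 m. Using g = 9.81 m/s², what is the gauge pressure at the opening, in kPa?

P ≈ 662 kPa

Pressure head ψ = h − z = 281.26 − 217.94 = 63.32 m.
P = ρgψ = 1066 × 9.81 × 63.32 = 662166 Pa ≈ 662 kPa.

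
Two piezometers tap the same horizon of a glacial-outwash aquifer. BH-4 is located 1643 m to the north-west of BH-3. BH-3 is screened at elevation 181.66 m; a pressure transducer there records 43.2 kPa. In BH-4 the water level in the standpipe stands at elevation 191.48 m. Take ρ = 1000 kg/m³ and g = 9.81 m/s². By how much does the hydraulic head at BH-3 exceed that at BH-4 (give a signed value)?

Δh ≈ -5.42 m

Pressure head at BH-3: ψ = P/(ρg) = 43.2×1000 / (1000 × 9.81) = 4.40 m.
Total head at BH-3: h = z + ψ = 181.66 + 4.40 = 186.06 m.
Total head at BH-4: h = 191.48 m (water level in the piezometer is the total head).
Head difference: h(BH-3) − h(BH-4) = 186.06 − 191.48 = -5.42 m.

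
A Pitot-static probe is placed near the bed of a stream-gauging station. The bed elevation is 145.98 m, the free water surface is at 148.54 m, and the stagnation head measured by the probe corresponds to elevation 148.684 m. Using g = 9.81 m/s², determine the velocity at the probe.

Near the bed, under hydrostatic conditions, the piezometric head (z + ψ) equals the free-surface elevation, 148.54 m.
Velocity head = total − piezometric = 148.684 − 148.54 = 0.144 m.
v = √(2g·h_v) = √(2 × 9.81 × 0.144) = 1.68 m/s.

v ≈ 1.68 m/s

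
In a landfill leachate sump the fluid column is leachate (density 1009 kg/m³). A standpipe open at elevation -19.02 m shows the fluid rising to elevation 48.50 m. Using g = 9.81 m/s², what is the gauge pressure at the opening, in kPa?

Pressure head ψ = h − z = 48.50 − (-19.02) = 67.52 m.
P = ρgψ = 1009 × 9.81 × 67.52 = 668333 Pa ≈ 668 kPa.

P ≈ 668 kPa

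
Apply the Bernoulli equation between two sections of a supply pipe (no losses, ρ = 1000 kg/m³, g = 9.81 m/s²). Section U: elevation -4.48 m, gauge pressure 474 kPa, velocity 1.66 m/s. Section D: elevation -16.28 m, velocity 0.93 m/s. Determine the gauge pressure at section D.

P₂ ≈ 591 kPa

Pressure head at U: ψ₁ = P₁/(ρg) = 474×1000 / (1000 × 9.81) = 48.32 m.
Velocity heads: v₁²/2g = 1.66²/19.62 = 0.140 m; v₂²/2g = 0.93²/19.62 = 0.044 m.
Total head H = z₁ + ψ₁ + v₁²/2g = -4.48 + 48.32 + 0.140 = 43.98 m.
ψ₂ = H − z₂ − v₂²/2g = 43.98 − (-16.28) − 0.044 = 60.22 m.
P₂ = ρgψ₂ = 1000 × 9.81 × 60.22 ≈ 591 kPa.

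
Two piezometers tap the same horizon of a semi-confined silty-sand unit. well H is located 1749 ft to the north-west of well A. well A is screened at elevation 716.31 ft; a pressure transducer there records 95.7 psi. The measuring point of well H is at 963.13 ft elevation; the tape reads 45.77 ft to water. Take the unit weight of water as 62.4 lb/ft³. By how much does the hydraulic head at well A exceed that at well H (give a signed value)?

Pressure head at well A: ψ = 144·P/γ = 144 × 95.7 / 62.4 = 220.85 ft.
Total head at well A: h = z + ψ = 716.31 + 220.85 = 937.16 ft.
Total head at well H: h = 963.13 − 45.77 = 917.36 ft.
Head difference: h(well A) − h(well H) = 937.16 − 917.36 = 19.80 ft.

Δh ≈ 19.80 ft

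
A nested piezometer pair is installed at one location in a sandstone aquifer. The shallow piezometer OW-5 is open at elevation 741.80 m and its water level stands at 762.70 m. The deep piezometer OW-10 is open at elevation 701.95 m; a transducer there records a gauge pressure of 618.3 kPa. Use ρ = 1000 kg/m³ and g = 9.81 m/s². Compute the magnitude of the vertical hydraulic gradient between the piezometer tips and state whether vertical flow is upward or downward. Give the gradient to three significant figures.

|i_v| ≈ 0.0572; vertical flow is upward

Total head at OW-5: h = 762.70 m (water level in the standpipe).
Pressure head at OW-10: ψ = P/(ρg) = 618.3×1000 / (1000 × 9.81) = 63.03 m.
Total head at OW-10: h = z + ψ = 701.95 + 63.03 = 764.98 m.
Δh = h(OW-5) − h(OW-10) = 762.70 − 764.98 = -2.28 m.
Vertical separation Δz = 741.80 − 701.95 = 39.85 m.
|i_v| = |Δh| / Δz = 2.28 / 39.85 = 0.0572.
Head is higher in the deep piezometer, so vertical flow is upward (discharge condition).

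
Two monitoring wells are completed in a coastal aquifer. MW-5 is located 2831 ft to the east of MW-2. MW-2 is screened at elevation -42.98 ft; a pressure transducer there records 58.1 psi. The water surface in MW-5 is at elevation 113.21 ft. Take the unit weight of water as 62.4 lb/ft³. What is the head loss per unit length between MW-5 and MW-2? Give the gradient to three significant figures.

Pressure head at MW-2: ψ = 144·P/γ = 144 × 58.1 / 62.4 = 134.08 ft.
Total head at MW-2: h = z + ψ = -42.98 + 134.08 = 91.10 ft.
Total head at MW-5: h = 113.21 ft (water level in the piezometer is the total head).
Head difference: h(MW-2) − h(MW-5) = 91.10 − 113.21 = -22.11 ft.
Hydraulic gradient: i = |Δh| / L = 22.11 / 2831 = 0.00781.

i ≈ 0.00781 ft/ft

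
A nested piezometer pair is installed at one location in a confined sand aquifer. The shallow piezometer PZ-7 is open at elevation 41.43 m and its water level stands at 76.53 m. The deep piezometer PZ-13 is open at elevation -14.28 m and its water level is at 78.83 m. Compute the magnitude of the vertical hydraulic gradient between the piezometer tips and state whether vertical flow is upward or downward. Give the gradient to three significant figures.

Total head at PZ-7: h = 76.53 m (water level in the standpipe).
Total head at PZ-13: h = 78.83 m.
Δh = h(PZ-7) − h(PZ-13) = 76.53 − 78.83 = -2.30 m.
Vertical separation Δz = 41.43 − (-14.28) = 55.71 m.
|i_v| = |Δh| / Δz = 2.30 / 55.71 = 0.0413.
Head is higher in the deep piezometer, so vertical flow is upward (discharge condition).

|i_v| ≈ 0.0413; vertical flow is upward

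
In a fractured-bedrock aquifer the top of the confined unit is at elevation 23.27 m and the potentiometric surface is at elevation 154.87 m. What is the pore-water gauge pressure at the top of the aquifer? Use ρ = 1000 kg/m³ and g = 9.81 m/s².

P ≈ 1290 kPa

Pressure head at the aquifer top: ψ = h − z = 154.87 − 23.27 = 131.60 m.
P = ρgψ = 1000 × 9.81 × 131.60 = 1290996 Pa ≈ 1290 kPa.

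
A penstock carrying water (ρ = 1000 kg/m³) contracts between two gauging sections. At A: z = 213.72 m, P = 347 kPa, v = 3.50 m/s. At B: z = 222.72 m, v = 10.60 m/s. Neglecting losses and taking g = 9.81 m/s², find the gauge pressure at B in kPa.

P₂ ≈ 209 kPa

Pressure head at A: ψ₁ = P₁/(ρg) = 347×1000 / (1000 × 9.81) = 35.37 m.
Velocity heads: v₁²/2g = 3.50²/19.62 = 0.624 m; v₂²/2g = 10.60²/19.62 = 5.727 m.
Total head H = z₁ + ψ₁ + v₁²/2g = 213.72 + 35.37 + 0.624 = 249.71 m.
ψ₂ = H − z₂ − v₂²/2g = 249.71 − 222.72 − 5.727 = 21.26 m.
P₂ = ρgψ₂ = 1000 × 9.81 × 21.26 ≈ 209 kPa.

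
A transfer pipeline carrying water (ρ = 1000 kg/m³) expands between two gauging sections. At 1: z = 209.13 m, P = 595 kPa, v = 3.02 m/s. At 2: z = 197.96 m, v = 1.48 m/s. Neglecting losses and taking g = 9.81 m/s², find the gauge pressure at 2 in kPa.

Pressure head at 1: ψ₁ = P₁/(ρg) = 595×1000 / (1000 × 9.81) = 60.65 m.
Velocity heads: v₁²/2g = 3.02²/19.62 = 0.465 m; v₂²/2g = 1.48²/19.62 = 0.112 m.
Total head H = z₁ + ψ₁ + v₁²/2g = 209.13 + 60.65 + 0.465 = 270.24 m.
ψ₂ = H − z₂ − v₂²/2g = 270.24 − 197.96 − 0.112 = 72.17 m.
P₂ = ρgψ₂ = 1000 × 9.81 × 72.17 ≈ 708 kPa.

P₂ ≈ 708 kPa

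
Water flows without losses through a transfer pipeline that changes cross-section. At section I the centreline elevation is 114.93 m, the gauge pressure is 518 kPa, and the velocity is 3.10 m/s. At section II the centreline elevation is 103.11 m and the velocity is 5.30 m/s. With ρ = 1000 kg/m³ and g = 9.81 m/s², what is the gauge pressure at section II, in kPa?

P₂ ≈ 625 kPa

Pressure head at I: ψ₁ = P₁/(ρg) = 518×1000 / (1000 × 9.81) = 52.80 m.
Velocity heads: v₁²/2g = 3.10²/19.62 = 0.490 m; v₂²/2g = 5.30²/19.62 = 1.432 m.
Total head H = z₁ + ψ₁ + v₁²/2g = 114.93 + 52.80 + 0.490 = 168.22 m.
ψ₂ = H − z₂ − v₂²/2g = 168.22 − 103.11 − 1.432 = 63.68 m.
P₂ = ρgψ₂ = 1000 × 9.81 × 63.68 ≈ 625 kPa.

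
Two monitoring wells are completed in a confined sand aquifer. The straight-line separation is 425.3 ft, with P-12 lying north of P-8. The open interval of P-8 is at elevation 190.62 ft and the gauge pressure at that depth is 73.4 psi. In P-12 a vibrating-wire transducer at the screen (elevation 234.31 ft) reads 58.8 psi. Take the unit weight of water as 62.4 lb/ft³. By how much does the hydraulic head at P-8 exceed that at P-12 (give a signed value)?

Pressure head at P-8: ψ = 144·P/γ = 144 × 73.4 / 62.4 = 169.38 ft.
Total head at P-8: h = z + ψ = 190.62 + 169.38 = 360.00 ft.
Pressure head at P-12: ψ = 144·P/γ = 144 × 58.8 / 62.4 = 135.69 ft.
Total head at P-12: h = z + ψ = 234.31 + 135.69 = 370.00 ft.
Head difference: h(P-8) − h(P-12) = 360.00 − 370.00 = -10.00 ft.

Δh ≈ -10.00 ft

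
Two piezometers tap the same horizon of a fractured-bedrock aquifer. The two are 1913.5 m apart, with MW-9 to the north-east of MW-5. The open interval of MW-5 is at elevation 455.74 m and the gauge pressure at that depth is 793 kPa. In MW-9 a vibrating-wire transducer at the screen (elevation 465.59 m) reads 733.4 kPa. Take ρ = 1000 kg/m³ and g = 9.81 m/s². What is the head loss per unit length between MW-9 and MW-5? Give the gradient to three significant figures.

i ≈ 0.00197 m/m

Pressure head at MW-5: ψ = P/(ρg) = 793×1000 / (1000 × 9.81) = 80.84 m.
Total head at MW-5: h = z + ψ = 455.74 + 80.84 = 536.58 m.
Pressure head at MW-9: ψ = P/(ρg) = 733.4×1000 / (1000 × 9.81) = 74.76 m.
Total head at MW-9: h = z + ψ = 465.59 + 74.76 = 540.35 m.
Head difference: h(MW-5) − h(MW-9) = 536.58 − 540.35 = -3.77 m.
Hydraulic gradient: i = |Δh| / L = 3.77 / 1913.5 = 0.00197.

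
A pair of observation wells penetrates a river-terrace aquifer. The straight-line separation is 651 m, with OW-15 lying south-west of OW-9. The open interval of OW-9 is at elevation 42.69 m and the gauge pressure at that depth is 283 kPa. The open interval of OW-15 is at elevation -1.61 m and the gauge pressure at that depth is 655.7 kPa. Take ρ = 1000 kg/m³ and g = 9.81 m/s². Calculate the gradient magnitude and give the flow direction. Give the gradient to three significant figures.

i ≈ 0.00969; groundwater flows toward the south-west

Pressure head at OW-9: ψ = P/(ρg) = 283×1000 / (1000 × 9.81) = 28.85 m.
Total head at OW-9: h = z + ψ = 42.69 + 28.85 = 71.54 m.
Pressure head at OW-15: ψ = P/(ρg) = 655.7×1000 / (1000 × 9.81) = 66.84 m.
Total head at OW-15: h = z + ψ = -1.61 + 66.84 = 65.23 m.
Head difference: h(OW-9) − h(OW-15) = 71.54 − 65.23 = 6.31 m.
Hydraulic gradient: i = |Δh| / L = 6.31 / 651 = 0.00969.
Flow is from higher to lower head: from OW-9 toward OW-15, i.e. toward the south-west.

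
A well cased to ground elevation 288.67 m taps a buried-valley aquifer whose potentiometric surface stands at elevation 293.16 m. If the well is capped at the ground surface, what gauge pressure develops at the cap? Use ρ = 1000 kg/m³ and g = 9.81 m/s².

P ≈ 44.0 kPa

Head above the cap: Δh = 293.16 − 288.67 = 4.49 m.
P = ρgΔh = 1000 × 9.81 × 4.49 = 44047 Pa ≈ 44.0 kPa.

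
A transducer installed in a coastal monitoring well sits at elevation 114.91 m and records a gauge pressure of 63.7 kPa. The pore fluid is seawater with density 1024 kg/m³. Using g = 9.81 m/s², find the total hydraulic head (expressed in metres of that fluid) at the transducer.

h ≈ 121.25 m

ψ = P/(ρg) = 63.7×1000 / (1024 × 9.81) = 6.34 m.
h = z + ψ = 114.91 + 6.34 = 121.25 m.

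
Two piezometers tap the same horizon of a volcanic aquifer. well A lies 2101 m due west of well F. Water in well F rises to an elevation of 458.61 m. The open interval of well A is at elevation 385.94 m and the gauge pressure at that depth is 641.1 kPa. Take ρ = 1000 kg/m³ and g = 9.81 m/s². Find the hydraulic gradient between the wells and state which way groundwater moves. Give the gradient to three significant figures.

Total head at well F: h = 458.61 m (water level in the piezometer is the total head).
Pressure head at well A: ψ = P/(ρg) = 641.1×1000 / (1000 × 9.81) = 65.35 m.
Total head at well A: h = z + ψ = 385.94 + 65.35 = 451.29 m.
Head difference: h(well F) − h(well A) = 458.61 − 451.29 = 7.32 m.
Hydraulic gradient: i = |Δh| / L = 7.32 / 2101 = 0.00348.
Flow is from higher to lower head: from well F toward well A, i.e. toward the west.

i ≈ 0.00348; groundwater flows toward the west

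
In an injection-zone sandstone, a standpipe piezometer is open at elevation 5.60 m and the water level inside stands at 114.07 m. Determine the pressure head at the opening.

ψ ≈ 108.47 m

Total head h = 114.07 m (the water-surface elevation in the piezometer).
Pressure head ψ = h − z = 114.07 − 5.60 = 108.47 m.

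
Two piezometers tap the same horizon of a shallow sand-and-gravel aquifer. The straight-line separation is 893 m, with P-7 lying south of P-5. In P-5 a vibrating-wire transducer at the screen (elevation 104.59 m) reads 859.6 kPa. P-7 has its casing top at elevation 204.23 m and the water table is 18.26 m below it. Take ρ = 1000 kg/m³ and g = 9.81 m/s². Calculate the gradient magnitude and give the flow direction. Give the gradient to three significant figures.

i ≈ 0.00699; groundwater flows toward the south

Pressure head at P-5: ψ = P/(ρg) = 859.6×1000 / (1000 × 9.81) = 87.62 m.
Total head at P-5: h = z + ψ = 104.59 + 87.62 = 192.21 m.
Total head at P-7: h = 204.23 − 18.26 = 185.97 m.
Head difference: h(P-5) − h(P-7) = 192.21 − 185.97 = 6.24 m.
Hydraulic gradient: i = |Δh| / L = 6.24 / 893 = 0.00699.
Flow is from higher to lower head: from P-5 toward P-7, i.e. toward the south.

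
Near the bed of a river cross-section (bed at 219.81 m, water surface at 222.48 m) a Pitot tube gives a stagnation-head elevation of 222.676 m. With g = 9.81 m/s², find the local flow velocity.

Near the bed, under hydrostatic conditions, the piezometric head (z + ψ) equals the free-surface elevation, 222.48 m.
Velocity head = total − piezometric = 222.676 − 222.48 = 0.196 m.
v = √(2g·h_v) = √(2 × 9.81 × 0.196) = 1.96 m/s.

v ≈ 1.96 m/s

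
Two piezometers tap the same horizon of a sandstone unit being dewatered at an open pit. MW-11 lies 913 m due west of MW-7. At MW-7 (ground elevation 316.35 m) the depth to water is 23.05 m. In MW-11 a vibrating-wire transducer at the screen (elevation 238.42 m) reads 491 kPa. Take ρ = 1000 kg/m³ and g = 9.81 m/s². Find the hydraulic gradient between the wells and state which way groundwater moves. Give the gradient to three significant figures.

Total head at MW-7: h = 316.35 − 23.05 = 293.30 m.
Pressure head at MW-11: ψ = P/(ρg) = 491×1000 / (1000 × 9.81) = 50.05 m.
Total head at MW-11: h = z + ψ = 238.42 + 50.05 = 288.47 m.
Head difference: h(MW-7) − h(MW-11) = 293.30 − 288.47 = 4.83 m.
Hydraulic gradient: i = |Δh| / L = 4.83 / 913 = 0.00529.
Flow is from higher to lower head: from MW-7 toward MW-11, i.e. toward the west.

i ≈ 0.00529; groundwater flows toward the west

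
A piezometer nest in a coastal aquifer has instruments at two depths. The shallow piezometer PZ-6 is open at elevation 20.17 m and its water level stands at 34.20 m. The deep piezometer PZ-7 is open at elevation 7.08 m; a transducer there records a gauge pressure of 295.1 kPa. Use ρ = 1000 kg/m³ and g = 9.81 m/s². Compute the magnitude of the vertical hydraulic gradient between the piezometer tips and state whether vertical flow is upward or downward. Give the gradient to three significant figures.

Total head at PZ-6: h = 34.20 m (water level in the standpipe).
Pressure head at PZ-7: ψ = P/(ρg) = 295.1×1000 / (1000 × 9.81) = 30.08 m.
Total head at PZ-7: h = z + ψ = 7.08 + 30.08 = 37.16 m.
Δh = h(PZ-6) − h(PZ-7) = 34.20 − 37.16 = -2.96 m.
Vertical separation Δz = 20.17 − 7.08 = 13.09 m.
|i_v| = |Δh| / Δz = 2.96 / 13.09 = 0.226.
Head is higher in the deep piezometer, so vertical flow is upward (discharge condition).

|i_v| ≈ 0.226; vertical flow is upward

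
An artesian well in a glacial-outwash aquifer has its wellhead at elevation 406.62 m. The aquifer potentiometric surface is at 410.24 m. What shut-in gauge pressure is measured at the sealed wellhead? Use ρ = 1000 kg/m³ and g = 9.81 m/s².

P ≈ 35.5 kPa

Head above the cap: Δh = 410.24 − 406.62 = 3.62 m.
P = ρgΔh = 1000 × 9.81 × 3.62 = 35512 Pa ≈ 35.5 kPa.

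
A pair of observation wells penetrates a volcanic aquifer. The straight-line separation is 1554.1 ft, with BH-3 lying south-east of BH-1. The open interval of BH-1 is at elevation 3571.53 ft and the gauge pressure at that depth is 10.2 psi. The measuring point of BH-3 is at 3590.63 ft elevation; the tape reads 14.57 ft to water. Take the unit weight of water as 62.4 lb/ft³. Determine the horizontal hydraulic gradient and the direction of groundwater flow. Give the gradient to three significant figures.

i ≈ 0.0122; groundwater flows toward the south-east

Pressure head at BH-1: ψ = 144·P/γ = 144 × 10.2 / 62.4 = 23.54 ft.
Total head at BH-1: h = z + ψ = 3571.53 + 23.54 = 3595.07 ft.
Total head at BH-3: h = 3590.63 − 14.57 = 3576.06 ft.
Head difference: h(BH-1) − h(BH-3) = 3595.07 − 3576.06 = 19.01 ft.
Hydraulic gradient: i = |Δh| / L = 19.01 / 1554.1 = 0.0122.
Flow is from higher to lower head: from BH-1 toward BH-3, i.e. toward the south-east.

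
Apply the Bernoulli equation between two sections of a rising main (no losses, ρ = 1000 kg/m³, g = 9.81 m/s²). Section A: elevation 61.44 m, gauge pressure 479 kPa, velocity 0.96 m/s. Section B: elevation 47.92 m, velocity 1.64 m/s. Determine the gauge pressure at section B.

P₂ ≈ 611 kPa

Pressure head at A: ψ₁ = P₁/(ρg) = 479×1000 / (1000 × 9.81) = 48.83 m.
Velocity heads: v₁²/2g = 0.96²/19.62 = 0.047 m; v₂²/2g = 1.64²/19.62 = 0.137 m.
Total head H = z₁ + ψ₁ + v₁²/2g = 61.44 + 48.83 + 0.047 = 110.32 m.
ψ₂ = H − z₂ − v₂²/2g = 110.32 − 47.92 − 0.137 = 62.26 m.
P₂ = ρgψ₂ = 1000 × 9.81 × 62.26 ≈ 611 kPa.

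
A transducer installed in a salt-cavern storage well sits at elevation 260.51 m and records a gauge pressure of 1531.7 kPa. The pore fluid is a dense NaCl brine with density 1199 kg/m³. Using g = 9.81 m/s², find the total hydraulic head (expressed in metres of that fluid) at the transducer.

ψ = P/(ρg) = 1531.7×1000 / (1199 × 9.81) = 130.22 m.
h = z + ψ = 260.51 + 130.22 = 390.73 m.

h ≈ 390.73 m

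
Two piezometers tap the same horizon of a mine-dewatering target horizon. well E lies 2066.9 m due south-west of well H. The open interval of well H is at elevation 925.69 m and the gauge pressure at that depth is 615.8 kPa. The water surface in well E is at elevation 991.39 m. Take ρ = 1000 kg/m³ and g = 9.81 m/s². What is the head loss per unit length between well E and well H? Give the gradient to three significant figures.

i ≈ 0.00142 m/m

Pressure head at well H: ψ = P/(ρg) = 615.8×1000 / (1000 × 9.81) = 62.77 m.
Total head at well H: h = z + ψ = 925.69 + 62.77 = 988.46 m.
Total head at well E: h = 991.39 m (water level in the piezometer is the total head).
Head difference: h(well H) − h(well E) = 988.46 − 991.39 = -2.93 m.
Hydraulic gradient: i = |Δh| / L = 2.93 / 2066.9 = 0.00142.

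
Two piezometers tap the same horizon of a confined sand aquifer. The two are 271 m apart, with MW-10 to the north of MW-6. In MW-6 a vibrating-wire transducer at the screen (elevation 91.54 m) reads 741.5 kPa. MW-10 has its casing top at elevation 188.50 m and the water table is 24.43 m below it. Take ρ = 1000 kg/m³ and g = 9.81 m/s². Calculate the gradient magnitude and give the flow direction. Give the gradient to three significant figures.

Pressure head at MW-6: ψ = P/(ρg) = 741.5×1000 / (1000 × 9.81) = 75.59 m.
Total head at MW-6: h = z + ψ = 91.54 + 75.59 = 167.13 m.
Total head at MW-10: h = 188.50 − 24.43 = 164.07 m.
Head difference: h(MW-6) − h(MW-10) = 167.13 − 164.07 = 3.06 m.
Hydraulic gradient: i = |Δh| / L = 3.06 / 271 = 0.0113.
Flow is from higher to lower head: from MW-6 toward MW-10, i.e. toward the north.

i ≈ 0.0113; groundwater flows toward the north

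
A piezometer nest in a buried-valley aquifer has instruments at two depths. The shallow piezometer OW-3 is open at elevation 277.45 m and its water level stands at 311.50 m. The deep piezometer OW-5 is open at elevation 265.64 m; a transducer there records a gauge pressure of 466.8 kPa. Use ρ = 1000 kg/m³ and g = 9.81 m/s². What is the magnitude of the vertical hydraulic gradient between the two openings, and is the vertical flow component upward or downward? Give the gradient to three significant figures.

Total head at OW-3: h = 311.50 m (water level in the standpipe).
Pressure head at OW-5: ψ = P/(ρg) = 466.8×1000 / (1000 × 9.81) = 47.58 m.
Total head at OW-5: h = z + ψ = 265.64 + 47.58 = 313.22 m.
Δh = h(OW-3) − h(OW-5) = 311.50 − 313.22 = -1.72 m.
Vertical separation Δz = 277.45 − 265.64 = 11.81 m.
|i_v| = |Δh| / Δz = 1.72 / 11.81 = 0.146.
Head is higher in the deep piezometer, so vertical flow is upward (discharge condition).

|i_v| ≈ 0.146; vertical flow is upward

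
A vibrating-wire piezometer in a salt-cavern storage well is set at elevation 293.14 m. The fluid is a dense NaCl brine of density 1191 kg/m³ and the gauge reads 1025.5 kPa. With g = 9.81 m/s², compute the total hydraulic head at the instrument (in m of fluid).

ψ = P/(ρg) = 1025.5×1000 / (1191 × 9.81) = 87.77 m.
h = z + ψ = 293.14 + 87.77 = 380.91 m.

h ≈ 380.91 m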